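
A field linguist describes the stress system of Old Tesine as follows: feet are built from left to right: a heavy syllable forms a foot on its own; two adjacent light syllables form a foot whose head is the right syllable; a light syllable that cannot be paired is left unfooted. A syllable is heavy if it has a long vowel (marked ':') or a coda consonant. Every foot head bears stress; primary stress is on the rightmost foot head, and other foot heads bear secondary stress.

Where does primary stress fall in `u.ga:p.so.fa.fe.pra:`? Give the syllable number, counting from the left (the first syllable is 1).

6

Weights: 1 u L, 2 ga:p H, 3 so L, 4 fa L, 5 fe L, 6 pra: H.
Parse left to right (heavy = foot alone; LL = one foot; stranded L unfooted): u (ˈga:p) (so.ˈfa) fe (ˈpra:).
Foot heads: 2, 4, 6.
Primary stress on the rightmost head = syllable 6.
Primary stress: syllable 6 → u.ga:p.so.fa.fe.ˈpra:.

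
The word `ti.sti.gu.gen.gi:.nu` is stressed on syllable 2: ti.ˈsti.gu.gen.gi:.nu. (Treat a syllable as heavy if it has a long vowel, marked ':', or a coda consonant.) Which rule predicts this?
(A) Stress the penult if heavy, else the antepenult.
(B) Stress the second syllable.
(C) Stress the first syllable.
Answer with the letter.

Rule A → syllable 5 (observed: 2).
Rule B → syllable 2 ✓.
Rule C → syllable 1 (observed: 2).

B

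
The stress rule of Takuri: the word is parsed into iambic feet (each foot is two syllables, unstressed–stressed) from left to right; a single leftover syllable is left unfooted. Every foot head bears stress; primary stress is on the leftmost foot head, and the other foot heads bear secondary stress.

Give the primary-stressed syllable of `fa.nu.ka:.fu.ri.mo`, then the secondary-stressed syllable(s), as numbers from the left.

primary 2, secondary 4, 6

Parse left to right into iambic (σˈσ) feet: (fa.ˈnu) (ka:.ˈfu) (ri.ˈmo).
Foot heads (stressed positions): 2, 4, 6.
End Rule Leftmost: primary stress on the leftmost head = syllable 2.
Secondary stress on 4, 6: fa.ˈnu.ka:.ˌfu.ri.ˌmo.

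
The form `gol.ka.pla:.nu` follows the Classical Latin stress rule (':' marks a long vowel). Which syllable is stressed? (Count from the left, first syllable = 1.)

3

Classical Latin: stress the penult if heavy (long vowel or closed), else the antepenult.
Weights: 2 ka L, 3 pla: H, 4 nu L.
The penult (syllable 3, pla:) is heavy, so it takes stress.
Stress on syllable 3: gol.ka.ˈpla:.nu.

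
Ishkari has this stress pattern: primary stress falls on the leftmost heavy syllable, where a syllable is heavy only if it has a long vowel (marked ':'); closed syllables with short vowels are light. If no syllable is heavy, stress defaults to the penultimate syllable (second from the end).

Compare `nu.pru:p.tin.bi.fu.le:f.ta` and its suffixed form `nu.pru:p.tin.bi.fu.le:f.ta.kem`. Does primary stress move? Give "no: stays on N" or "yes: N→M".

no: stays on 2

Base `nu.pru:p.tin.bi.fu.le:f.ta` (7 syllables):
  Weights: 1 nu L, 2 pru:p H, 3 tin L, 4 bi L, 5 fu L, 6 le:f H, 7 ta L.
  Heavy syllables in the domain: 2, 6. The leftmost is syllable 2 (pru:p).
  → primary stress on syllable 2.
Suffixed `nu.pru:p.tin.bi.fu.le:f.ta.kem` (8 syllables):
  Weights: 1 nu L, 2 pru:p H, 3 tin L, 4 bi L, 5 fu L, 6 le:f H, 7 ta L, 8 kem L.
  Heavy syllables in the domain: 2, 6. The leftmost is syllable 2 (pru:p).
  → primary stress on syllable 2.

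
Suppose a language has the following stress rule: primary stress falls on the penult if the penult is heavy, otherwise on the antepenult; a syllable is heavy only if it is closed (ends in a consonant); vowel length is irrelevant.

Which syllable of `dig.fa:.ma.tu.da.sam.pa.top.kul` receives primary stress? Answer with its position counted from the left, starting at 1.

Weights: 7 pa L, 8 top H, 9 kul H.
The penult (syllable 8, top) is heavy, so it takes stress.
Primary stress: syllable 8 → dig.fa:.ma.tu.da.sam.pa.ˈtop.kul.

8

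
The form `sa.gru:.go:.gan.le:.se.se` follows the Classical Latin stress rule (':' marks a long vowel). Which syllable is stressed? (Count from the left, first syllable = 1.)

Classical Latin: stress the penult if heavy (long vowel or closed), else the antepenult.
Weights: 5 le: H, 6 se L, 7 se L.
The penult (syllable 6, se) is light, so stress falls on the antepenult (syllable 5, le:).
Stress on syllable 5: sa.gru:.go:.gan.ˈle:.se.se.

5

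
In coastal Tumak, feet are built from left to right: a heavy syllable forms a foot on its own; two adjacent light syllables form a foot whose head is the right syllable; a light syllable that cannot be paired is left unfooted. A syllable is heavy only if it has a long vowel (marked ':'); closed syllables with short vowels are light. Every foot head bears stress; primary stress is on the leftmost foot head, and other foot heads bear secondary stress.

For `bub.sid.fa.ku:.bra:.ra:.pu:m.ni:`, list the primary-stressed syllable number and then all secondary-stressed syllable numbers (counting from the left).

Weights: 1 bub L, 2 sid L, 3 fa L, 4 ku: H, 5 bra: H, 6 ra: H, 7 pu:m H, 8 ni: H.
Parse left to right (heavy = foot alone; LL = one foot; stranded L unfooted): (bub.ˈsid) fa (ˈku:) (ˈbra:) (ˈra:) (ˈpu:m) (ˈni:).
Foot heads: 2, 4, 5, 6, 7, 8.
Primary stress on the leftmost head = syllable 2.
Secondary stress on 4, 5, 6, 7, 8: bub.ˈsid.fa.ˌku:.ˌbra:.ˌra:.ˌpu:m.ˌni:.

primary 2, secondary 4, 5, 6, 7, 8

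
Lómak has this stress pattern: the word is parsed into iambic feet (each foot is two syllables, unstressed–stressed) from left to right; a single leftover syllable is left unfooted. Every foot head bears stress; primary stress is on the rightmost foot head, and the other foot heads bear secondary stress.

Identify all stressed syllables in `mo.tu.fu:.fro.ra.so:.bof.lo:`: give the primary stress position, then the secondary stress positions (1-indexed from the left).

Parse left to right into iambic (σˈσ) feet: (mo.ˈtu) (fu:.ˈfro) (ra.ˈso:) (bof.ˈlo:).
Foot heads (stressed positions): 2, 4, 6, 8.
End Rule Rightmost: primary stress on the rightmost head = syllable 8.
Secondary stress on 2, 4, 6: mo.ˌtu.fu:.ˌfro.ra.ˌso:.bof.ˈlo:.

primary 8, secondary 2, 4, 6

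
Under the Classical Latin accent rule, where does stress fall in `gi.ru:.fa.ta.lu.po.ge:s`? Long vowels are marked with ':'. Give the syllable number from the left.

Classical Latin: stress the penult if heavy (long vowel or closed), else the antepenult.
Weights: 5 lu L, 6 po L, 7 ge:s H.
The penult (syllable 6, po) is light, so stress falls on the antepenult (syllable 5, lu).
Stress on syllable 5: gi.ru:.fa.ta.ˈlu.po.ge:s.

5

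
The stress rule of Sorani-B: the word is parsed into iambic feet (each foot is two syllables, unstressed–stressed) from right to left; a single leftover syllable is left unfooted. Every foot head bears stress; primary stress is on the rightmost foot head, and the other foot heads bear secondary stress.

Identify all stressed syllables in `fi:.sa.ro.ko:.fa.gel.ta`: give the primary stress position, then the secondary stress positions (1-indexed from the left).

Parse right to left into iambic (σˈσ) feet: fi: (sa.ˈro) (ko:.ˈfa) (gel.ˈta). Syllable 1 is left unfooted.
Foot heads (stressed positions): 3, 5, 7.
End Rule Rightmost: primary stress on the rightmost head = syllable 7.
Secondary stress on 3, 5: fi:.sa.ˌro.ko:.ˌfa.gel.ˈta.

primary 7, secondary 3, 5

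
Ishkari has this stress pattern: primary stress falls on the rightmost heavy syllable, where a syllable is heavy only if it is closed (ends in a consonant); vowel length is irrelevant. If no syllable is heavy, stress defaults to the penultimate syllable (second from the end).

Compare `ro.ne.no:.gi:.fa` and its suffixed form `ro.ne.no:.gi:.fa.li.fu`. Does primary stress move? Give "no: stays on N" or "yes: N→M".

Base `ro.ne.no:.gi:.fa` (5 syllables):
  Weights: 1 ro L, 2 ne L, 3 no: L, 4 gi: L, 5 fa L.
  No heavy syllable in the domain; default to the penultimate syllable (second from the end) = syllable 4.
  → primary stress on syllable 4.
Suffixed `ro.ne.no:.gi:.fa.li.fu` (7 syllables):
  Weights: 1 ro L, 2 ne L, 3 no: L, 4 gi: L, 5 fa L, 6 li L, 7 fu L.
  No heavy syllable in the domain; default to the penultimate syllable (second from the end) = syllable 6.
  → primary stress on syllable 6.

yes: 4→6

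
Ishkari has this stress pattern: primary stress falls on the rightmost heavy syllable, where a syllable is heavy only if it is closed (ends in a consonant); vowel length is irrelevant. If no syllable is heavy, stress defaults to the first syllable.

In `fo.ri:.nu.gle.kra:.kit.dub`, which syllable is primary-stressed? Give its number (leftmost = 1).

7

Weights: 1 fo L, 2 ri: L, 3 nu L, 4 gle L, 5 kra: L, 6 kit H, 7 dub H.
Heavy syllables in the domain: 6, 7. The rightmost is syllable 7 (dub).
Primary stress: syllable 7 → fo.ri:.nu.gle.kra:.kit.ˈdub.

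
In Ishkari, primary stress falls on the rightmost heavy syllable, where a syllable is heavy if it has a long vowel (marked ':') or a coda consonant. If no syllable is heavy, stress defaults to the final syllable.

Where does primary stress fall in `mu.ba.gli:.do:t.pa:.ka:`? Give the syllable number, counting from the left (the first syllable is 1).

Weights: 1 mu L, 2 ba L, 3 gli: H, 4 do:t H, 5 pa: H, 6 ka: H.
Heavy syllables in the domain: 3, 4, 5, 6. The rightmost is syllable 6 (ka:).
Primary stress: syllable 6 → mu.ba.gli:.do:t.pa:.ˈka:.

6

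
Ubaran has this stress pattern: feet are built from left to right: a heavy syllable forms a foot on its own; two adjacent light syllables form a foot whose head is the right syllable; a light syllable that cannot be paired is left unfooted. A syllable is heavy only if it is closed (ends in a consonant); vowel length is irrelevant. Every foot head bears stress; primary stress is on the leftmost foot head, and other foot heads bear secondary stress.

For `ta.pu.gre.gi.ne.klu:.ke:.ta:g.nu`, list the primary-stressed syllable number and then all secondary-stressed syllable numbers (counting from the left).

primary 2, secondary 4, 6, 8

Weights: 1 ta L, 2 pu L, 3 gre L, 4 gi L, 5 ne L, 6 klu: L, 7 ke: L, 8 ta:g H, 9 nu L.
Parse left to right (heavy = foot alone; LL = one foot; stranded L unfooted): (ta.ˈpu) (gre.ˈgi) (ne.ˈklu:) ke: (ˈta:g) nu.
Foot heads: 2, 4, 6, 8.
Primary stress on the leftmost head = syllable 2.
Secondary stress on 4, 6, 8: ta.ˈpu.gre.ˌgi.ne.ˌklu:.ke:.ˌta:g.nu.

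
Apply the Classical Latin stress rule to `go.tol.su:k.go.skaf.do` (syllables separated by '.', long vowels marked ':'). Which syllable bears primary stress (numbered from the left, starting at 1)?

Classical Latin: stress the penult if heavy (long vowel or closed), else the antepenult.
Weights: 4 go L, 5 skaf H, 6 do L.
The penult (syllable 5, skaf) is heavy, so it takes stress.
Stress on syllable 5: go.tol.su:k.go.ˈskaf.do.

5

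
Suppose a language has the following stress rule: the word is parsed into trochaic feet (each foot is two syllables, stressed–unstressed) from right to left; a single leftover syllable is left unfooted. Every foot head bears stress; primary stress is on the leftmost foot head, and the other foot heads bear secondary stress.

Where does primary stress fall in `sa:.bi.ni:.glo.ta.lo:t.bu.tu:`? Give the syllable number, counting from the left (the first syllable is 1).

Parse right to left into trochaic (ˈσσ) feet: (ˈsa:.bi) (ˈni:.glo) (ˈta.lo:t) (ˈbu.tu:).
Foot heads (stressed positions): 1, 3, 5, 7.
End Rule Leftmost: primary stress on the leftmost head = syllable 1.
Primary stress: syllable 1 → ˈsa:.bi.ni:.glo.ta.lo:t.bu.tu:.

1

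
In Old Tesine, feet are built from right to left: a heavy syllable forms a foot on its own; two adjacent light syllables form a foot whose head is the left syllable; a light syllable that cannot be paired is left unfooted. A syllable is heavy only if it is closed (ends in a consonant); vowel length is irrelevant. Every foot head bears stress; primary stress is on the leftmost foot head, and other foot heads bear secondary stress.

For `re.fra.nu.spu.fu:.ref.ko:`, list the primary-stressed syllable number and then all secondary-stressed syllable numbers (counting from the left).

Weights: 1 re L, 2 fra L, 3 nu L, 4 spu L, 5 fu: L, 6 ref H, 7 ko: L.
Parse right to left (heavy = foot alone; LL = one foot; stranded L unfooted): re (ˈfra.nu) (ˈspu.fu:) (ˈref) ko:.
Foot heads: 2, 4, 6.
Primary stress on the leftmost head = syllable 2.
Secondary stress on 4, 6: re.ˈfra.nu.ˌspu.fu:.ˌref.ko:.

primary 2, secondary 4, 6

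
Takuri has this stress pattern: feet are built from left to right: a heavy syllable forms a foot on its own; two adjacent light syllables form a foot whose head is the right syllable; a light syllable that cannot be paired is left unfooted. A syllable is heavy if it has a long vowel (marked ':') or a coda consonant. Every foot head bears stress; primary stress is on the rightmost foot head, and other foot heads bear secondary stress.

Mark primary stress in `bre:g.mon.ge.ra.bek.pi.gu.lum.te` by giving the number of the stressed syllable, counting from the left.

Weights: 1 bre:g H, 2 mon H, 3 ge L, 4 ra L, 5 bek H, 6 pi L, 7 gu L, 8 lum H, 9 te L.
Parse left to right (heavy = foot alone; LL = one foot; stranded L unfooted): (ˈbre:g) (ˈmon) (ge.ˈra) (ˈbek) (pi.ˈgu) (ˈlum) te.
Foot heads: 1, 2, 4, 5, 7, 8.
Primary stress on the rightmost head = syllable 8.
Primary stress: syllable 8 → bre:g.mon.ge.ra.bek.pi.gu.ˈlum.te.

8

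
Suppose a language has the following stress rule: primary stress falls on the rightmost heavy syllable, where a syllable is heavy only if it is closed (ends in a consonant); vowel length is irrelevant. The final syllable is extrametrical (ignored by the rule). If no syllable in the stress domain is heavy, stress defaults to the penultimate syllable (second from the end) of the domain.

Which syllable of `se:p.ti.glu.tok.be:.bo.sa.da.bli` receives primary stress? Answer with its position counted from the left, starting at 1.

The final syllable (9, bli) is extrametrical; the stress domain is syllables 1–8.
Weights: 1 se:p H, 2 ti L, 3 glu L, 4 tok H, 5 be: L, 6 bo L, 7 sa L, 8 da L.
Heavy syllables in the domain: 1, 4. The rightmost is syllable 4 (tok).
Primary stress: syllable 4 → se:p.ti.glu.ˈtok.be:.bo.sa.da.bli.

4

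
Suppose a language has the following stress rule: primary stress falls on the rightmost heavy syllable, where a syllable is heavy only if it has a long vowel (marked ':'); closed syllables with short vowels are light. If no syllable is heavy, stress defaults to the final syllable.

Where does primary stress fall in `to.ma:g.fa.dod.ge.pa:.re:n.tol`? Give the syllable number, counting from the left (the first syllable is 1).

Weights: 1 to L, 2 ma:g H, 3 fa L, 4 dod L, 5 ge L, 6 pa: H, 7 re:n H, 8 tol L.
Heavy syllables in the domain: 2, 6, 7. The rightmost is syllable 7 (re:n).
Primary stress: syllable 7 → to.ma:g.fa.dod.ge.pa:.ˈre:n.tol.

7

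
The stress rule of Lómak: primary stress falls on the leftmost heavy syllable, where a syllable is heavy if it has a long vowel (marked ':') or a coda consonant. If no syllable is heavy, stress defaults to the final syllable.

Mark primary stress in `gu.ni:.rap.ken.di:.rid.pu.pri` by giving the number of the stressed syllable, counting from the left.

2

Weights: 1 gu L, 2 ni: H, 3 rap H, 4 ken H, 5 di: H, 6 rid H, 7 pu L, 8 pri L.
Heavy syllables in the domain: 2, 3, 4, 5, 6. The leftmost is syllable 2 (ni:).
Primary stress: syllable 2 → gu.ˈni:.rap.ken.di:.rid.pu.pri.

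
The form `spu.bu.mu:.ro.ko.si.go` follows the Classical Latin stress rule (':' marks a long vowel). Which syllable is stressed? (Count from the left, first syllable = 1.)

5

Classical Latin: stress the penult if heavy (long vowel or closed), else the antepenult.
Weights: 5 ko L, 6 si L, 7 go L.
The penult (syllable 6, si) is light, so stress falls on the antepenult (syllable 5, ko).
Stress on syllable 5: spu.bu.mu:.ro.ˈko.si.go.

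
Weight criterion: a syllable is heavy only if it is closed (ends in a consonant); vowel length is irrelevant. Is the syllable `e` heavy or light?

`e`: short vowel, open (no coda). Open (no coda) → light.

light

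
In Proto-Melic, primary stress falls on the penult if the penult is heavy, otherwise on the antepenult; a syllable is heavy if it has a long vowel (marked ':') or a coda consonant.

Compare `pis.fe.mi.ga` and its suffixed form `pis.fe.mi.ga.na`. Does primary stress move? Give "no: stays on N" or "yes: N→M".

yes: 2→3

Base `pis.fe.mi.ga` (4 syllables):
  Weights: 2 fe L, 3 mi L, 4 ga L.
  The penult (syllable 3, mi) is light, so stress falls on the antepenult (syllable 2, fe).
  → primary stress on syllable 2.
Suffixed `pis.fe.mi.ga.na` (5 syllables):
  Weights: 3 mi L, 4 ga L, 5 na L.
  The penult (syllable 4, ga) is light, so stress falls on the antepenult (syllable 3, mi).
  → primary stress on syllable 3.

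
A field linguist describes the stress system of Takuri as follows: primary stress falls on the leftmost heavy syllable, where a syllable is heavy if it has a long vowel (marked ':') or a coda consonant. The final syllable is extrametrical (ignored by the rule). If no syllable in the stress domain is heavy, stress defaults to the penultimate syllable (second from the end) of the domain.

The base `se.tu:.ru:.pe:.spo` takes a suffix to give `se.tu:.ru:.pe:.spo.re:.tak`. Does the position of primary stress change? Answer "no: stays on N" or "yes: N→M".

no: stays on 2

Base `se.tu:.ru:.pe:.spo` (5 syllables):
  The final syllable (5, spo) is extrametrical; the stress domain is syllables 1–4.
  Weights: 1 se L, 2 tu: H, 3 ru: H, 4 pe: H.
  Heavy syllables in the domain: 2, 3, 4. The leftmost is syllable 2 (tu:).
  → primary stress on syllable 2.
Suffixed `se.tu:.ru:.pe:.spo.re:.tak` (7 syllables):
  The final syllable (7, tak) is extrametrical; the stress domain is syllables 1–6.
  Weights: 1 se L, 2 tu: H, 3 ru: H, 4 pe: H, 5 spo L, 6 re: H.
  Heavy syllables in the domain: 2, 3, 4, 6. The leftmost is syllable 2 (tu:).
  → primary stress on syllable 2.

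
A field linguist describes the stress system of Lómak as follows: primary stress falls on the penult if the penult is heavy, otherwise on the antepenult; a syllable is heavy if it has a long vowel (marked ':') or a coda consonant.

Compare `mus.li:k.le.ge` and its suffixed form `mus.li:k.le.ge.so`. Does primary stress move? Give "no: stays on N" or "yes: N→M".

Base `mus.li:k.le.ge` (4 syllables):
  Weights: 2 li:k H, 3 le L, 4 ge L.
  The penult (syllable 3, le) is light, so stress falls on the antepenult (syllable 2, li:k).
  → primary stress on syllable 2.
Suffixed `mus.li:k.le.ge.so` (5 syllables):
  Weights: 3 le L, 4 ge L, 5 so L.
  The penult (syllable 4, ge) is light, so stress falls on the antepenult (syllable 3, le).
  → primary stress on syllable 3.

yes: 2→3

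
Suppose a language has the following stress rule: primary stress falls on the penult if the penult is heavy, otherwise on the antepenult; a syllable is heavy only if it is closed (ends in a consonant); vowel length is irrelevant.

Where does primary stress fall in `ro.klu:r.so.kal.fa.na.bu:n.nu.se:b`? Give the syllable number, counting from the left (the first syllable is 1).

7

Weights: 7 bu:n H, 8 nu L, 9 se:b H.
The penult (syllable 8, nu) is light, so stress falls on the antepenult (syllable 7, bu:n).
Primary stress: syllable 7 → ro.klu:r.so.kal.fa.na.ˈbu:n.nu.se:b.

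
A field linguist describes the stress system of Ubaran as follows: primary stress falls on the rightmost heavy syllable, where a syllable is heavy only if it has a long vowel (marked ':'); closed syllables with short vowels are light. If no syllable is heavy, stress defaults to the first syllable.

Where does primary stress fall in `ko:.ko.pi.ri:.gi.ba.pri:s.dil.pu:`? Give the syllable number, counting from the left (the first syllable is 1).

Weights: 1 ko: H, 2 ko L, 3 pi L, 4 ri: H, 5 gi L, 6 ba L, 7 pri:s H, 8 dil L, 9 pu: H.
Heavy syllables in the domain: 1, 4, 7, 9. The rightmost is syllable 9 (pu:).
Primary stress: syllable 9 → ko:.ko.pi.ri:.gi.ba.pri:s.dil.ˈpu:.

9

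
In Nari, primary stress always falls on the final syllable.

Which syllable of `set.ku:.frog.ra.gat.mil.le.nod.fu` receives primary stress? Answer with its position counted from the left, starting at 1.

9

The word has 9 syllables; the final syllable is syllable 9 (fu).
Primary stress: syllable 9 → set.ku:.frog.ra.gat.mil.le.nod.ˈfu.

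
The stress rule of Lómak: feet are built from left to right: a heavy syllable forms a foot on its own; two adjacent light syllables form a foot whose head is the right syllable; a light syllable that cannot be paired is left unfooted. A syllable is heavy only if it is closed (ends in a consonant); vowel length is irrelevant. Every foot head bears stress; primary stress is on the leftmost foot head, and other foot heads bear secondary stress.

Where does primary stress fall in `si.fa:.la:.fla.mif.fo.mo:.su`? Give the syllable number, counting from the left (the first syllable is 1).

2

Weights: 1 si L, 2 fa: L, 3 la: L, 4 fla L, 5 mif H, 6 fo L, 7 mo: L, 8 su L.
Parse left to right (heavy = foot alone; LL = one foot; stranded L unfooted): (si.ˈfa:) (la:.ˈfla) (ˈmif) (fo.ˈmo:) su.
Foot heads: 2, 4, 5, 7.
Primary stress on the leftmost head = syllable 2.
Primary stress: syllable 2 → si.ˈfa:.la:.fla.mif.fo.mo:.su.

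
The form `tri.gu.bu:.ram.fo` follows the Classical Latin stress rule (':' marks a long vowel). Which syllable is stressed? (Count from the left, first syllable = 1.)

Classical Latin: stress the penult if heavy (long vowel or closed), else the antepenult.
Weights: 3 bu: H, 4 ram H, 5 fo L.
The penult (syllable 4, ram) is heavy, so it takes stress.
Stress on syllable 4: tri.gu.bu:.ˈram.fo.

4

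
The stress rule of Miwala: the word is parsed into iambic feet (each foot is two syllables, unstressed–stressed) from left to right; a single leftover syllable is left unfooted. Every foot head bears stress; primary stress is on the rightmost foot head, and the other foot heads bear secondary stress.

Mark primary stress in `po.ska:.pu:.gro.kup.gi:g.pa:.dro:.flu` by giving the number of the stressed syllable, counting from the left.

8

Parse left to right into iambic (σˈσ) feet: (po.ˈska:) (pu:.ˈgro) (kup.ˈgi:g) (pa:.ˈdro:) flu. Syllable 9 is left unfooted.
Foot heads (stressed positions): 2, 4, 6, 8.
End Rule Rightmost: primary stress on the rightmost head = syllable 8.
Primary stress: syllable 8 → po.ska:.pu:.gro.kup.gi:g.pa:.ˈdro:.flu.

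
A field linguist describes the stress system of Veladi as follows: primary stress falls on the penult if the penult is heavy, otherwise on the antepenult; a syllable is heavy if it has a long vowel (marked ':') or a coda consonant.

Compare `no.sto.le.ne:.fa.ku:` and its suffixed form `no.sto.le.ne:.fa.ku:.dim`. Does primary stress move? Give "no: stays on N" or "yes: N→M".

Base `no.sto.le.ne:.fa.ku:` (6 syllables):
  Weights: 4 ne: H, 5 fa L, 6 ku: H.
  The penult (syllable 5, fa) is light, so stress falls on the antepenult (syllable 4, ne:).
  → primary stress on syllable 4.
Suffixed `no.sto.le.ne:.fa.ku:.dim` (7 syllables):
  Weights: 5 fa L, 6 ku: H, 7 dim H.
  The penult (syllable 6, ku:) is heavy, so it takes stress.
  → primary stress on syllable 6.

yes: 4→6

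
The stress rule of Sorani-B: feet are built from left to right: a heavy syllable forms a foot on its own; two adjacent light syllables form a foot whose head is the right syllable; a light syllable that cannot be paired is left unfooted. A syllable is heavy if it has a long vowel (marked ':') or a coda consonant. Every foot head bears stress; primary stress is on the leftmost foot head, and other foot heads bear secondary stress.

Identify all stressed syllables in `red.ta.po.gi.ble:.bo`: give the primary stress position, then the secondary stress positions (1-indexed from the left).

Weights: 1 red H, 2 ta L, 3 po L, 4 gi L, 5 ble: H, 6 bo L.
Parse left to right (heavy = foot alone; LL = one foot; stranded L unfooted): (ˈred) (ta.ˈpo) gi (ˈble:) bo.
Foot heads: 1, 3, 5.
Primary stress on the leftmost head = syllable 1.
Secondary stress on 3, 5: ˈred.ta.ˌpo.gi.ˌble:.bo.

primary 1, secondary 3, 5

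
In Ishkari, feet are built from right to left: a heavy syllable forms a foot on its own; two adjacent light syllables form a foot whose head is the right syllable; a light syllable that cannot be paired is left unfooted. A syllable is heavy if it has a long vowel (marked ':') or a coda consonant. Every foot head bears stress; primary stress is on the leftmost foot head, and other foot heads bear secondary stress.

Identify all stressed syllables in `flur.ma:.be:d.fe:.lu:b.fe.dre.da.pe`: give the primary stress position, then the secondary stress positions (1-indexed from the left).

Weights: 1 flur H, 2 ma: H, 3 be:d H, 4 fe: H, 5 lu:b H, 6 fe L, 7 dre L, 8 da L, 9 pe L.
Parse right to left (heavy = foot alone; LL = one foot; stranded L unfooted): (ˈflur) (ˈma:) (ˈbe:d) (ˈfe:) (ˈlu:b) (fe.ˈdre) (da.ˈpe).
Foot heads: 1, 2, 3, 4, 5, 7, 9.
Primary stress on the leftmost head = syllable 1.
Secondary stress on 2, 3, 4, 5, 7, 9: ˈflur.ˌma:.ˌbe:d.ˌfe:.ˌlu:b.fe.ˌdre.da.ˌpe.

primary 1, secondary 2, 3, 4, 5, 7, 9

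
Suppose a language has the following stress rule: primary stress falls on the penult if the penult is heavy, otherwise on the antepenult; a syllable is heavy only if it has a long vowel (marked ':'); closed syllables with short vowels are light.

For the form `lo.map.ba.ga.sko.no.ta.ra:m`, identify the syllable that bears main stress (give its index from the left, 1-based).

Weights: 6 no L, 7 ta L, 8 ra:m H.
The penult (syllable 7, ta) is light, so stress falls on the antepenult (syllable 6, no).
Primary stress: syllable 6 → lo.map.ba.ga.sko.ˈno.ta.ra:m.

6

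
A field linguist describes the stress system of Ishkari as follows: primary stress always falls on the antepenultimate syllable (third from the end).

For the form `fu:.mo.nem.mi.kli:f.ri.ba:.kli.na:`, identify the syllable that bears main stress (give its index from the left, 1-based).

7

The word has 9 syllables; the antepenultimate syllable (third from the end) is syllable 7 (ba:).
Primary stress: syllable 7 → fu:.mo.nem.mi.kli:f.ri.ˈba:.kli.na:.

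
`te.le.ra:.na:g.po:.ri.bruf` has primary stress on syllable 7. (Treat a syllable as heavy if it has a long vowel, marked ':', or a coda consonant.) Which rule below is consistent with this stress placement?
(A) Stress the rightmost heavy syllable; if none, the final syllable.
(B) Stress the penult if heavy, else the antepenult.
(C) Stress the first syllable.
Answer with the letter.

Rule A → syllable 7 ✓.
Rule B → syllable 5 (observed: 7).
Rule C → syllable 1 (observed: 7).

A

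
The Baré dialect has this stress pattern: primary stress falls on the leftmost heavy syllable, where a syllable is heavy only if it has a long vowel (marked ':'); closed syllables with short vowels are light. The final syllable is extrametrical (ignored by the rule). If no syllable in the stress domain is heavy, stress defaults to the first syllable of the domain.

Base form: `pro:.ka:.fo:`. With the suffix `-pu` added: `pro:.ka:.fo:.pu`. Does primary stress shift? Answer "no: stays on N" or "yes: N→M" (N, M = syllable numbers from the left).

no: stays on 1

Base `pro:.ka:.fo:` (3 syllables):
  The final syllable (3, fo:) is extrametrical; the stress domain is syllables 1–2.
  Weights: 1 pro: H, 2 ka: H.
  Heavy syllables in the domain: 1, 2. The leftmost is syllable 1 (pro:).
  → primary stress on syllable 1.
Suffixed `pro:.ka:.fo:.pu` (4 syllables):
  The final syllable (4, pu) is extrametrical; the stress domain is syllables 1–3.
  Weights: 1 pro: H, 2 ka: H, 3 fo: H.
  Heavy syllables in the domain: 1, 2, 3. The leftmost is syllable 1 (pro:).
  → primary stress on syllable 1.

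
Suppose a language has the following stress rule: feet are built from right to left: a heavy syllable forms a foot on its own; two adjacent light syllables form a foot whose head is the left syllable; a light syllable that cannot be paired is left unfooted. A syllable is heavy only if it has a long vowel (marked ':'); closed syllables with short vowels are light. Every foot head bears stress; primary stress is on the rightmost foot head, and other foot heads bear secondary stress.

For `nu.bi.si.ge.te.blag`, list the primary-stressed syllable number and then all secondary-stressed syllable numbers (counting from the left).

Weights: 1 nu L, 2 bi L, 3 si L, 4 ge L, 5 te L, 6 blag L.
Parse right to left (heavy = foot alone; LL = one foot; stranded L unfooted): (ˈnu.bi) (ˈsi.ge) (ˈte.blag).
Foot heads: 1, 3, 5.
Primary stress on the rightmost head = syllable 5.
Secondary stress on 1, 3: ˌnu.bi.ˌsi.ge.ˈte.blag.

primary 5, secondary 1, 3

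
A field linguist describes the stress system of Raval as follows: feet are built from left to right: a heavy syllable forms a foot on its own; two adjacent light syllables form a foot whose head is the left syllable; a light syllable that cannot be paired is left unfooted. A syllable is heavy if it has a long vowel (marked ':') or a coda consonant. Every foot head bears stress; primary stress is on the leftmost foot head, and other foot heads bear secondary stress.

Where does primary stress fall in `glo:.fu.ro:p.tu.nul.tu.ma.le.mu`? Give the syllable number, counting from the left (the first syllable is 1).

1

Weights: 1 glo: H, 2 fu L, 3 ro:p H, 4 tu L, 5 nul H, 6 tu L, 7 ma L, 8 le L, 9 mu L.
Parse left to right (heavy = foot alone; LL = one foot; stranded L unfooted): (ˈglo:) fu (ˈro:p) tu (ˈnul) (ˈtu.ma) (ˈle.mu).
Foot heads: 1, 3, 5, 6, 8.
Primary stress on the leftmost head = syllable 1.
Primary stress: syllable 1 → ˈglo:.fu.ro:p.tu.nul.tu.ma.le.mu.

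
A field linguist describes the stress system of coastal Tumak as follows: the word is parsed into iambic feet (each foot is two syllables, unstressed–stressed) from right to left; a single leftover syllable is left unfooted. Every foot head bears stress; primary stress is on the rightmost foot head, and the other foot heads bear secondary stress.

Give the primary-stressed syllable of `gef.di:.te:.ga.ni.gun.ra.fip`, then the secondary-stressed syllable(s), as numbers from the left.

Parse right to left into iambic (σˈσ) feet: (gef.ˈdi:) (te:.ˈga) (ni.ˈgun) (ra.ˈfip).
Foot heads (stressed positions): 2, 4, 6, 8.
End Rule Rightmost: primary stress on the rightmost head = syllable 8.
Secondary stress on 2, 4, 6: gef.ˌdi:.te:.ˌga.ni.ˌgun.ra.ˈfip.

primary 8, secondary 2, 4, 6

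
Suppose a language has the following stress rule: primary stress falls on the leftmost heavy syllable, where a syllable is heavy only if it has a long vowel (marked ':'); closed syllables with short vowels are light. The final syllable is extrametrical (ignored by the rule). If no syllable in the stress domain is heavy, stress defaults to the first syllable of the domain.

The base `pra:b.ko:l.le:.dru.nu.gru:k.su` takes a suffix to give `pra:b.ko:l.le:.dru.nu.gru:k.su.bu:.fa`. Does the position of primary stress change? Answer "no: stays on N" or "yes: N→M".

no: stays on 1

Base `pra:b.ko:l.le:.dru.nu.gru:k.su` (7 syllables):
  The final syllable (7, su) is extrametrical; the stress domain is syllables 1–6.
  Weights: 1 pra:b H, 2 ko:l H, 3 le: H, 4 dru L, 5 nu L, 6 gru:k H.
  Heavy syllables in the domain: 1, 2, 3, 6. The leftmost is syllable 1 (pra:b).
  → primary stress on syllable 1.
Suffixed `pra:b.ko:l.le:.dru.nu.gru:k.su.bu:.fa` (9 syllables):
  The final syllable (9, fa) is extrametrical; the stress domain is syllables 1–8.
  Weights: 1 pra:b H, 2 ko:l H, 3 le: H, 4 dru L, 5 nu L, 6 gru:k H, 7 su L, 8 bu: H.
  Heavy syllables in the domain: 1, 2, 3, 6, 8. The leftmost is syllable 1 (pra:b).
  → primary stress on syllable 1.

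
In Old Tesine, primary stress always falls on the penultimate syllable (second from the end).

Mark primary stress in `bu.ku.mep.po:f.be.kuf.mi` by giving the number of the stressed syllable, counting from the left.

6

The word has 7 syllables; the penultimate syllable (second from the end) is syllable 6 (kuf).
Primary stress: syllable 6 → bu.ku.mep.po:f.be.ˈkuf.mi.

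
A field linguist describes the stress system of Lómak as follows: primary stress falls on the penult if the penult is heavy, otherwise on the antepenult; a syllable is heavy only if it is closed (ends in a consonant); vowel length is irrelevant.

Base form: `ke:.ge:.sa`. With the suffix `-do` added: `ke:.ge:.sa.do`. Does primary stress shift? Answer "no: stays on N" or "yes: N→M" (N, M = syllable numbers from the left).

yes: 1→2

Base `ke:.ge:.sa` (3 syllables):
  Weights: 1 ke: L, 2 ge: L, 3 sa L.
  The penult (syllable 2, ge:) is light, so stress falls on the antepenult (syllable 1, ke:).
  → primary stress on syllable 1.
Suffixed `ke:.ge:.sa.do` (4 syllables):
  Weights: 2 ge: L, 3 sa L, 4 do L.
  The penult (syllable 3, sa) is light, so stress falls on the antepenult (syllable 2, ge:).
  → primary stress on syllable 2.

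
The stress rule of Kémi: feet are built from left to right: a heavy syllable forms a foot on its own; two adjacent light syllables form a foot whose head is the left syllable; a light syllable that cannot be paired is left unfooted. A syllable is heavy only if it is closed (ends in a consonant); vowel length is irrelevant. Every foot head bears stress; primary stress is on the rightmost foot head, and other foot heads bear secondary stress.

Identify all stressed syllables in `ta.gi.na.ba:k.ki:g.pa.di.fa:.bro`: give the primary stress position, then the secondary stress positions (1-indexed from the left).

Weights: 1 ta L, 2 gi L, 3 na L, 4 ba:k H, 5 ki:g H, 6 pa L, 7 di L, 8 fa: L, 9 bro L.
Parse left to right (heavy = foot alone; LL = one foot; stranded L unfooted): (ˈta.gi) na (ˈba:k) (ˈki:g) (ˈpa.di) (ˈfa:.bro).
Foot heads: 1, 4, 5, 6, 8.
Primary stress on the rightmost head = syllable 8.
Secondary stress on 1, 4, 5, 6: ˌta.gi.na.ˌba:k.ˌki:g.ˌpa.di.ˈfa:.bro.

primary 8, secondary 1, 4, 5, 6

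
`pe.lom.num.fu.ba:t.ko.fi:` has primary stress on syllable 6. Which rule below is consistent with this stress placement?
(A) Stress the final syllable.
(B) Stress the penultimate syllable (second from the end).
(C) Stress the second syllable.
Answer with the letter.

Rule A → syllable 7 (observed: 6).
Rule B → syllable 6 ✓.
Rule C → syllable 2 (observed: 6).

B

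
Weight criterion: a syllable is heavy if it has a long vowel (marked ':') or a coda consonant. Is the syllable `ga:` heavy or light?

heavy

`ga:`: long vowel, open (no coda). Long vowel → heavy.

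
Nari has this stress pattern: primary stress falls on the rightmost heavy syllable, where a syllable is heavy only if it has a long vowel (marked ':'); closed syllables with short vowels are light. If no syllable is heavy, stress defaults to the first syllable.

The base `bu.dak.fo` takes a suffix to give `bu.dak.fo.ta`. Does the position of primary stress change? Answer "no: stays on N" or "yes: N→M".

Base `bu.dak.fo` (3 syllables):
  Weights: 1 bu L, 2 dak L, 3 fo L.
  No heavy syllable in the domain; default to the first syllable = syllable 1.
  → primary stress on syllable 1.
Suffixed `bu.dak.fo.ta` (4 syllables):
  Weights: 1 bu L, 2 dak L, 3 fo L, 4 ta L.
  No heavy syllable in the domain; default to the first syllable = syllable 1.
  → primary stress on syllable 1.

no: stays on 1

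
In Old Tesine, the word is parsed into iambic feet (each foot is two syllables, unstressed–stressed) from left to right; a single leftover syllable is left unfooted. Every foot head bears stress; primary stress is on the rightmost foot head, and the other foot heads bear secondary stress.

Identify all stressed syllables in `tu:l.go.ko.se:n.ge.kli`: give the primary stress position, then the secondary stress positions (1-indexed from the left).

Parse left to right into iambic (σˈσ) feet: (tu:l.ˈgo) (ko.ˈse:n) (ge.ˈkli).
Foot heads (stressed positions): 2, 4, 6.
End Rule Rightmost: primary stress on the rightmost head = syllable 6.
Secondary stress on 2, 4: tu:l.ˌgo.ko.ˌse:n.ge.ˈkli.

primary 6, secondary 2, 4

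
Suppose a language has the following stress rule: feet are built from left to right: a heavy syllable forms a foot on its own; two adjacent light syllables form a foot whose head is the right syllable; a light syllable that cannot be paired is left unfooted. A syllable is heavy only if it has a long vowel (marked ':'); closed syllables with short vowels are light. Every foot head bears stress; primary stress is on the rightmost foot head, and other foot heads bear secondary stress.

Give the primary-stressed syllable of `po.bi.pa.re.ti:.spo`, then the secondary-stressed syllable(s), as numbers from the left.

Weights: 1 po L, 2 bi L, 3 pa L, 4 re L, 5 ti: H, 6 spo L.
Parse left to right (heavy = foot alone; LL = one foot; stranded L unfooted): (po.ˈbi) (pa.ˈre) (ˈti:) spo.
Foot heads: 2, 4, 5.
Primary stress on the rightmost head = syllable 5.
Secondary stress on 2, 4: po.ˌbi.pa.ˌre.ˈti:.spo.

primary 5, secondary 2, 4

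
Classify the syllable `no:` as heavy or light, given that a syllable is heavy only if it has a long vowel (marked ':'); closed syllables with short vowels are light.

`no:`: long vowel, open (no coda). Long vowel → heavy.

heavy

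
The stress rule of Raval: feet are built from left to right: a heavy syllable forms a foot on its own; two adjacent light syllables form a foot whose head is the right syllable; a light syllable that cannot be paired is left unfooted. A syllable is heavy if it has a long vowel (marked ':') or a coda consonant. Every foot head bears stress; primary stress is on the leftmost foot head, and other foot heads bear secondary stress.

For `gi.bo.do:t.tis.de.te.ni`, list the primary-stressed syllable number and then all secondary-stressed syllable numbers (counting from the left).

primary 2, secondary 3, 4, 6

Weights: 1 gi L, 2 bo L, 3 do:t H, 4 tis H, 5 de L, 6 te L, 7 ni L.
Parse left to right (heavy = foot alone; LL = one foot; stranded L unfooted): (gi.ˈbo) (ˈdo:t) (ˈtis) (de.ˈte) ni.
Foot heads: 2, 3, 4, 6.
Primary stress on the leftmost head = syllable 2.
Secondary stress on 3, 4, 6: gi.ˈbo.ˌdo:t.ˌtis.de.ˌte.ni.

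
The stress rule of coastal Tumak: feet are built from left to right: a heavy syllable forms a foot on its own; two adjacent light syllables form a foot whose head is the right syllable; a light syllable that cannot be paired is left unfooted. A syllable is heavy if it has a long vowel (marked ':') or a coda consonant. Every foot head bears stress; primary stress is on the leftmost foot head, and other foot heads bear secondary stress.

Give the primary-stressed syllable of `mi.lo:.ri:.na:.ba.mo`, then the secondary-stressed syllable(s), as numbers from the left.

Weights: 1 mi L, 2 lo: H, 3 ri: H, 4 na: H, 5 ba L, 6 mo L.
Parse left to right (heavy = foot alone; LL = one foot; stranded L unfooted): mi (ˈlo:) (ˈri:) (ˈna:) (ba.ˈmo).
Foot heads: 2, 3, 4, 6.
Primary stress on the leftmost head = syllable 2.
Secondary stress on 3, 4, 6: mi.ˈlo:.ˌri:.ˌna:.ba.ˌmo.

primary 2, secondary 3, 4, 6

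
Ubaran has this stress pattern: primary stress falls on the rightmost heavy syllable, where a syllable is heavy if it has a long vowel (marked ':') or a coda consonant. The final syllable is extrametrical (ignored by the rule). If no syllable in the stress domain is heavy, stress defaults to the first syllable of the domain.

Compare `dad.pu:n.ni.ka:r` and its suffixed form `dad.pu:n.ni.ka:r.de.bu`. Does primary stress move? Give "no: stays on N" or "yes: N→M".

yes: 2→4

Base `dad.pu:n.ni.ka:r` (4 syllables):
  The final syllable (4, ka:r) is extrametrical; the stress domain is syllables 1–3.
  Weights: 1 dad H, 2 pu:n H, 3 ni L.
  Heavy syllables in the domain: 1, 2. The rightmost is syllable 2 (pu:n).
  → primary stress on syllable 2.
Suffixed `dad.pu:n.ni.ka:r.de.bu` (6 syllables):
  The final syllable (6, bu) is extrametrical; the stress domain is syllables 1–5.
  Weights: 1 dad H, 2 pu:n H, 3 ni L, 4 ka:r H, 5 de L.
  Heavy syllables in the domain: 1, 2, 4. The rightmost is syllable 4 (ka:r).
  → primary stress on syllable 4.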